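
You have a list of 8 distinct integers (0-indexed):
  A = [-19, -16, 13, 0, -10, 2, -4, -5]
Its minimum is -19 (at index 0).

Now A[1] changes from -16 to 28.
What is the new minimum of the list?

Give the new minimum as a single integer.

Old min = -19 (at index 0)
Change: A[1] -16 -> 28
Changed element was NOT the old min.
  New min = min(old_min, new_val) = min(-19, 28) = -19

Answer: -19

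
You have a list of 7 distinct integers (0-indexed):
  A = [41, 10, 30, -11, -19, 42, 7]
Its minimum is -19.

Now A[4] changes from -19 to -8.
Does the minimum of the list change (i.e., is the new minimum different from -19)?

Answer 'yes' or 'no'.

Answer: yes

Derivation:
Old min = -19
Change: A[4] -19 -> -8
Changed element was the min; new min must be rechecked.
New min = -11; changed? yes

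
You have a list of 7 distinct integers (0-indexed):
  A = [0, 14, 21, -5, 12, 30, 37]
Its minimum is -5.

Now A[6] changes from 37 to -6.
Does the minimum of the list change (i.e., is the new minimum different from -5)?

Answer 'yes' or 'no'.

Old min = -5
Change: A[6] 37 -> -6
Changed element was NOT the min; min changes only if -6 < -5.
New min = -6; changed? yes

Answer: yes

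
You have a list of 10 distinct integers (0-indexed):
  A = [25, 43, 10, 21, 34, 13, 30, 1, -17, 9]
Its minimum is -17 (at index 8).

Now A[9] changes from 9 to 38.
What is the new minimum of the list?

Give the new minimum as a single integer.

Answer: -17

Derivation:
Old min = -17 (at index 8)
Change: A[9] 9 -> 38
Changed element was NOT the old min.
  New min = min(old_min, new_val) = min(-17, 38) = -17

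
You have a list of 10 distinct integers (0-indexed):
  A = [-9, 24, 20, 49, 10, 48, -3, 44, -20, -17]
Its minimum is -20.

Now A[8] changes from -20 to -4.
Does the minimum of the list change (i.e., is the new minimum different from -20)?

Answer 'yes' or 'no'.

Old min = -20
Change: A[8] -20 -> -4
Changed element was the min; new min must be rechecked.
New min = -17; changed? yes

Answer: yes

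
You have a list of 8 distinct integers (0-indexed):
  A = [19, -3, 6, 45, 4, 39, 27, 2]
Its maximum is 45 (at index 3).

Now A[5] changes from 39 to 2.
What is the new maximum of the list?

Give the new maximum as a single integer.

Old max = 45 (at index 3)
Change: A[5] 39 -> 2
Changed element was NOT the old max.
  New max = max(old_max, new_val) = max(45, 2) = 45

Answer: 45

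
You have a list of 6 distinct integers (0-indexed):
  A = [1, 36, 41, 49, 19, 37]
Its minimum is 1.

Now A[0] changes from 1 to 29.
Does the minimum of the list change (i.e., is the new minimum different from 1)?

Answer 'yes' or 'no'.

Answer: yes

Derivation:
Old min = 1
Change: A[0] 1 -> 29
Changed element was the min; new min must be rechecked.
New min = 19; changed? yes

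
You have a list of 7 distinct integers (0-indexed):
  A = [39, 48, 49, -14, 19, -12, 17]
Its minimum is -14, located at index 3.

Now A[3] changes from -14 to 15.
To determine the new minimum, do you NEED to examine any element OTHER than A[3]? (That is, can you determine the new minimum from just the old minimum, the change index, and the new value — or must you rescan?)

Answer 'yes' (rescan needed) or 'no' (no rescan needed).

Old min = -14 at index 3
Change at index 3: -14 -> 15
Index 3 WAS the min and new value 15 > old min -14. Must rescan other elements to find the new min.
Needs rescan: yes

Answer: yes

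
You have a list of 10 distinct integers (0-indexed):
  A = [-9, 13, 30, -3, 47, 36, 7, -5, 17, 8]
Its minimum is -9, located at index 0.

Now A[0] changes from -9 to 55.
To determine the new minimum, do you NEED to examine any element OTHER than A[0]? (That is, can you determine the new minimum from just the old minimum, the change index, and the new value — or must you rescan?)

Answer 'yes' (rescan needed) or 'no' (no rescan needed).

Old min = -9 at index 0
Change at index 0: -9 -> 55
Index 0 WAS the min and new value 55 > old min -9. Must rescan other elements to find the new min.
Needs rescan: yes

Answer: yes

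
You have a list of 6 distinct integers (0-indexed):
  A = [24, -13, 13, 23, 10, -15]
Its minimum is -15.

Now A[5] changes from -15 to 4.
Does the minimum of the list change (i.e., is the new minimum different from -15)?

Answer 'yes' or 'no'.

Old min = -15
Change: A[5] -15 -> 4
Changed element was the min; new min must be rechecked.
New min = -13; changed? yes

Answer: yes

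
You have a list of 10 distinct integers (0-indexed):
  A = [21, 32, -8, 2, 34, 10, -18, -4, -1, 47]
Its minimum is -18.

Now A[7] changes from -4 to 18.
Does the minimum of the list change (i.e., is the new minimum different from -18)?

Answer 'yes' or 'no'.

Answer: no

Derivation:
Old min = -18
Change: A[7] -4 -> 18
Changed element was NOT the min; min changes only if 18 < -18.
New min = -18; changed? no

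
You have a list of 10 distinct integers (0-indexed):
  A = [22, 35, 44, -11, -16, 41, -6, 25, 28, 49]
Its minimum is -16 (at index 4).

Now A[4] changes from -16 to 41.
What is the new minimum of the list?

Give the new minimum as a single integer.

Answer: -11

Derivation:
Old min = -16 (at index 4)
Change: A[4] -16 -> 41
Changed element WAS the min. Need to check: is 41 still <= all others?
  Min of remaining elements: -11
  New min = min(41, -11) = -11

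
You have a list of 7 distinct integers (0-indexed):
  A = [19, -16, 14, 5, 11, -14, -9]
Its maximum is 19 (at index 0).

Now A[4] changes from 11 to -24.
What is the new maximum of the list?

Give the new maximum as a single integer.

Answer: 19

Derivation:
Old max = 19 (at index 0)
Change: A[4] 11 -> -24
Changed element was NOT the old max.
  New max = max(old_max, new_val) = max(19, -24) = 19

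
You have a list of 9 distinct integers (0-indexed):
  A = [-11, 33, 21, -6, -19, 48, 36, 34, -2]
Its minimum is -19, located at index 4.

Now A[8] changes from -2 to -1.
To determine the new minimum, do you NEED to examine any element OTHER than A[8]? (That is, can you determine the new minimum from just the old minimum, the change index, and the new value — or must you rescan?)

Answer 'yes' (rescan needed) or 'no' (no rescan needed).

Answer: no

Derivation:
Old min = -19 at index 4
Change at index 8: -2 -> -1
Index 8 was NOT the min. New min = min(-19, -1). No rescan of other elements needed.
Needs rescan: no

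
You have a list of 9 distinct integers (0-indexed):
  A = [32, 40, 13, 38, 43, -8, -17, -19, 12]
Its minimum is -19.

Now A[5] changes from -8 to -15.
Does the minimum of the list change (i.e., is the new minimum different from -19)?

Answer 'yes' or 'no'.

Answer: no

Derivation:
Old min = -19
Change: A[5] -8 -> -15
Changed element was NOT the min; min changes only if -15 < -19.
New min = -19; changed? no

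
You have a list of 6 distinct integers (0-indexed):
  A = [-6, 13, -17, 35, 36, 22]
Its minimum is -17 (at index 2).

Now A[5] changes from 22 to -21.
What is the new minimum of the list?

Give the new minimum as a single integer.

Old min = -17 (at index 2)
Change: A[5] 22 -> -21
Changed element was NOT the old min.
  New min = min(old_min, new_val) = min(-17, -21) = -21

Answer: -21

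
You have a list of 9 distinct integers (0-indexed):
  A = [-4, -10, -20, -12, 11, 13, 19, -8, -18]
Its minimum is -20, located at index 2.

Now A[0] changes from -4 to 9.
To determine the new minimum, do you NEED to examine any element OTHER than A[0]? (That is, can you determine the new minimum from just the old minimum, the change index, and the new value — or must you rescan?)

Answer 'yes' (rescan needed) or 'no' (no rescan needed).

Answer: no

Derivation:
Old min = -20 at index 2
Change at index 0: -4 -> 9
Index 0 was NOT the min. New min = min(-20, 9). No rescan of other elements needed.
Needs rescan: no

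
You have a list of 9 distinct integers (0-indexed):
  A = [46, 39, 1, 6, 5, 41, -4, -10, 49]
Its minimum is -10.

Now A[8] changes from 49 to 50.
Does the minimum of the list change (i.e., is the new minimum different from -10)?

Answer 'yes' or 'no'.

Old min = -10
Change: A[8] 49 -> 50
Changed element was NOT the min; min changes only if 50 < -10.
New min = -10; changed? no

Answer: no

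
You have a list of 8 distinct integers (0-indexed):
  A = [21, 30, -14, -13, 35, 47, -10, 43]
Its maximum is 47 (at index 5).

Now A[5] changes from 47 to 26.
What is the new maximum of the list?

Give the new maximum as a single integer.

Old max = 47 (at index 5)
Change: A[5] 47 -> 26
Changed element WAS the max -> may need rescan.
  Max of remaining elements: 43
  New max = max(26, 43) = 43

Answer: 43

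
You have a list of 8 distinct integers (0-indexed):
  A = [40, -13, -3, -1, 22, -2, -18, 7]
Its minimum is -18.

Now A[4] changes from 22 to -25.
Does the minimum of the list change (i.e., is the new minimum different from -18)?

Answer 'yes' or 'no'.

Answer: yes

Derivation:
Old min = -18
Change: A[4] 22 -> -25
Changed element was NOT the min; min changes only if -25 < -18.
New min = -25; changed? yes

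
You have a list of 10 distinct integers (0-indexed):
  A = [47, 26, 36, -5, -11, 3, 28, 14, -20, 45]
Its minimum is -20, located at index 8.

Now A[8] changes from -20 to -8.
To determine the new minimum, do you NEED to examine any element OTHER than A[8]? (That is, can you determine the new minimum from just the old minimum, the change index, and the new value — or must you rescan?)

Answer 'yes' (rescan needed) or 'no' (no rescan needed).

Old min = -20 at index 8
Change at index 8: -20 -> -8
Index 8 WAS the min and new value -8 > old min -20. Must rescan other elements to find the new min.
Needs rescan: yes

Answer: yes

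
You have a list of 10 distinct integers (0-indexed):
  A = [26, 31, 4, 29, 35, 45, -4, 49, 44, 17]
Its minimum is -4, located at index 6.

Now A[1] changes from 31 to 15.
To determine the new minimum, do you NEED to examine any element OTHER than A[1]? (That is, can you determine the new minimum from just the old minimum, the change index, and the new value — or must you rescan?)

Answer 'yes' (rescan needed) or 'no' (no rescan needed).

Old min = -4 at index 6
Change at index 1: 31 -> 15
Index 1 was NOT the min. New min = min(-4, 15). No rescan of other elements needed.
Needs rescan: no

Answer: no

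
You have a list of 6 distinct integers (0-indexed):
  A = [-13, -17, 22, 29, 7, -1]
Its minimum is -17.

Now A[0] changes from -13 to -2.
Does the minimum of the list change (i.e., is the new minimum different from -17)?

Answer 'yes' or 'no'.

Old min = -17
Change: A[0] -13 -> -2
Changed element was NOT the min; min changes only if -2 < -17.
New min = -17; changed? no

Answer: no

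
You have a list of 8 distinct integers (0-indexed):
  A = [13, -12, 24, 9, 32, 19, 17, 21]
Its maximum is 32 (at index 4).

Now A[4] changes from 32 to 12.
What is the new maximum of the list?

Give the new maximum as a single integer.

Old max = 32 (at index 4)
Change: A[4] 32 -> 12
Changed element WAS the max -> may need rescan.
  Max of remaining elements: 24
  New max = max(12, 24) = 24

Answer: 24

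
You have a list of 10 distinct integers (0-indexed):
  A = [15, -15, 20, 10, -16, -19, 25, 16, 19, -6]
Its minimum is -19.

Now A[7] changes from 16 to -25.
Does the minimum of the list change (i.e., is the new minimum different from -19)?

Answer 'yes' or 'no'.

Answer: yes

Derivation:
Old min = -19
Change: A[7] 16 -> -25
Changed element was NOT the min; min changes only if -25 < -19.
New min = -25; changed? yes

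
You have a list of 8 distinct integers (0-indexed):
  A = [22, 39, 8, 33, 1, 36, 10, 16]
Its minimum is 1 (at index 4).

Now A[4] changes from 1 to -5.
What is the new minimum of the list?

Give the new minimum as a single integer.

Old min = 1 (at index 4)
Change: A[4] 1 -> -5
Changed element WAS the min. Need to check: is -5 still <= all others?
  Min of remaining elements: 8
  New min = min(-5, 8) = -5

Answer: -5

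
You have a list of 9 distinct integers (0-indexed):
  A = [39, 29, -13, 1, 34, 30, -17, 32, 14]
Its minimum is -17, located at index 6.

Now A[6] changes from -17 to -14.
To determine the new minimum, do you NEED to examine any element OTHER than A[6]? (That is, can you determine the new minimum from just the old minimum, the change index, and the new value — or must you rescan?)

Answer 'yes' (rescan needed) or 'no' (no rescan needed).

Answer: yes

Derivation:
Old min = -17 at index 6
Change at index 6: -17 -> -14
Index 6 WAS the min and new value -14 > old min -17. Must rescan other elements to find the new min.
Needs rescan: yes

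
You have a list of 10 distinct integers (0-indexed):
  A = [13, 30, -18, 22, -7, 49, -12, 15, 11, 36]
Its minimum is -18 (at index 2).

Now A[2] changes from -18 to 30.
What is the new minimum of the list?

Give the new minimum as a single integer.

Answer: -12

Derivation:
Old min = -18 (at index 2)
Change: A[2] -18 -> 30
Changed element WAS the min. Need to check: is 30 still <= all others?
  Min of remaining elements: -12
  New min = min(30, -12) = -12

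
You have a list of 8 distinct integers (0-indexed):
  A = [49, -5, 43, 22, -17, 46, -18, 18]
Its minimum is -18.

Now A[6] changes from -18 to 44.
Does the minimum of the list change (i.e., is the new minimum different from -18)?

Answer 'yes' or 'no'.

Answer: yes

Derivation:
Old min = -18
Change: A[6] -18 -> 44
Changed element was the min; new min must be rechecked.
New min = -17; changed? yes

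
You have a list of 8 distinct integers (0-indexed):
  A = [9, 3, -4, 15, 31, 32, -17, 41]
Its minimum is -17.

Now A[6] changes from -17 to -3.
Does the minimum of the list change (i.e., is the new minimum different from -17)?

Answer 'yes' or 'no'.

Answer: yes

Derivation:
Old min = -17
Change: A[6] -17 -> -3
Changed element was the min; new min must be rechecked.
New min = -4; changed? yes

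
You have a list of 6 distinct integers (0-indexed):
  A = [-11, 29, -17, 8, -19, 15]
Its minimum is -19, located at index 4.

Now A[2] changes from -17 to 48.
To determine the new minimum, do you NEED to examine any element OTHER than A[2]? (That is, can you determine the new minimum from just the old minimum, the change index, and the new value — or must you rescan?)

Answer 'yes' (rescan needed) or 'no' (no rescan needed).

Answer: no

Derivation:
Old min = -19 at index 4
Change at index 2: -17 -> 48
Index 2 was NOT the min. New min = min(-19, 48). No rescan of other elements needed.
Needs rescan: no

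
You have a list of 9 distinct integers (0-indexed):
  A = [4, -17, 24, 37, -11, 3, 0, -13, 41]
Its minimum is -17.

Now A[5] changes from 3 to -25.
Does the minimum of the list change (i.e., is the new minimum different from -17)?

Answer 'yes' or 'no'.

Old min = -17
Change: A[5] 3 -> -25
Changed element was NOT the min; min changes only if -25 < -17.
New min = -25; changed? yes

Answer: yes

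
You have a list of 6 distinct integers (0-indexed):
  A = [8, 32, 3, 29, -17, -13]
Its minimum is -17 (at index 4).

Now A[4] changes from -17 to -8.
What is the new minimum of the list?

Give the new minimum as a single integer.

Answer: -13

Derivation:
Old min = -17 (at index 4)
Change: A[4] -17 -> -8
Changed element WAS the min. Need to check: is -8 still <= all others?
  Min of remaining elements: -13
  New min = min(-8, -13) = -13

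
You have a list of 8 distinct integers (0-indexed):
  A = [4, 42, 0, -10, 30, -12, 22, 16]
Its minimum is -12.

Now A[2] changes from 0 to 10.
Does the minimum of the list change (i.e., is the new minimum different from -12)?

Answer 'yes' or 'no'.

Old min = -12
Change: A[2] 0 -> 10
Changed element was NOT the min; min changes only if 10 < -12.
New min = -12; changed? no

Answer: no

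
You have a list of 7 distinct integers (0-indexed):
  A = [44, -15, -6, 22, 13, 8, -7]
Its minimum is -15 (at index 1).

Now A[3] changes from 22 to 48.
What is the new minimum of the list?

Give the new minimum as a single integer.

Answer: -15

Derivation:
Old min = -15 (at index 1)
Change: A[3] 22 -> 48
Changed element was NOT the old min.
  New min = min(old_min, new_val) = min(-15, 48) = -15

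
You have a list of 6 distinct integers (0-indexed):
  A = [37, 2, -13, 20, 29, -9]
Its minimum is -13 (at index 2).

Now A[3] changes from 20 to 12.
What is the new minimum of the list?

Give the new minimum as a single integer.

Old min = -13 (at index 2)
Change: A[3] 20 -> 12
Changed element was NOT the old min.
  New min = min(old_min, new_val) = min(-13, 12) = -13

Answer: -13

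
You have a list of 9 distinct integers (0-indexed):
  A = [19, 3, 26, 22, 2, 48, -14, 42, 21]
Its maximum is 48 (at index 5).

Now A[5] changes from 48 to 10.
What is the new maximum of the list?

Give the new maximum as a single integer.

Old max = 48 (at index 5)
Change: A[5] 48 -> 10
Changed element WAS the max -> may need rescan.
  Max of remaining elements: 42
  New max = max(10, 42) = 42

Answer: 42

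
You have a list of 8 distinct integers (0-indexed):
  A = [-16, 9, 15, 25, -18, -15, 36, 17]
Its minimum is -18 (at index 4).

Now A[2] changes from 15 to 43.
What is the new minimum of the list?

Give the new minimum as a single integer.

Old min = -18 (at index 4)
Change: A[2] 15 -> 43
Changed element was NOT the old min.
  New min = min(old_min, new_val) = min(-18, 43) = -18

Answer: -18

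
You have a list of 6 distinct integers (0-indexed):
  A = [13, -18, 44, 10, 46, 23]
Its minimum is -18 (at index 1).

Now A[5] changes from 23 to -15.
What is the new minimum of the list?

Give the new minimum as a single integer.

Old min = -18 (at index 1)
Change: A[5] 23 -> -15
Changed element was NOT the old min.
  New min = min(old_min, new_val) = min(-18, -15) = -18

Answer: -18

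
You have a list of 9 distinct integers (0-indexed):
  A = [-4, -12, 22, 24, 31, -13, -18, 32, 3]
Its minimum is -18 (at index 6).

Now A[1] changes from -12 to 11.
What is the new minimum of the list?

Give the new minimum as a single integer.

Answer: -18

Derivation:
Old min = -18 (at index 6)
Change: A[1] -12 -> 11
Changed element was NOT the old min.
  New min = min(old_min, new_val) = min(-18, 11) = -18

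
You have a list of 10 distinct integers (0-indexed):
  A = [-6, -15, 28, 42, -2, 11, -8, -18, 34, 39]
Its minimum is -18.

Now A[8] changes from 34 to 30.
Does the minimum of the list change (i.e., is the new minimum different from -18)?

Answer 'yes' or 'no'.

Answer: no

Derivation:
Old min = -18
Change: A[8] 34 -> 30
Changed element was NOT the min; min changes only if 30 < -18.
New min = -18; changed? no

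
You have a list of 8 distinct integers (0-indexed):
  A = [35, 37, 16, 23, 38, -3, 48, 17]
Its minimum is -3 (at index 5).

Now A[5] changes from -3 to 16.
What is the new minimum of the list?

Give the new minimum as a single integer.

Answer: 16

Derivation:
Old min = -3 (at index 5)
Change: A[5] -3 -> 16
Changed element WAS the min. Need to check: is 16 still <= all others?
  Min of remaining elements: 16
  New min = min(16, 16) = 16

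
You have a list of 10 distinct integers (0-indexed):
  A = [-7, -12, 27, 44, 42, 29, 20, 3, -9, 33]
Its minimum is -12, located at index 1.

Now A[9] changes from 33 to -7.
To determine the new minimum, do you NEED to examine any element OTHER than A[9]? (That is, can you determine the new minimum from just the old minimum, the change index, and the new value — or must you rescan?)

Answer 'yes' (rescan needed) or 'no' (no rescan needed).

Old min = -12 at index 1
Change at index 9: 33 -> -7
Index 9 was NOT the min. New min = min(-12, -7). No rescan of other elements needed.
Needs rescan: no

Answer: no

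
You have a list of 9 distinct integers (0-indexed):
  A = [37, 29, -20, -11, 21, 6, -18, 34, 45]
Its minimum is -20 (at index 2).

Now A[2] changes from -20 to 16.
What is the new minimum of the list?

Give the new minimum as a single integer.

Old min = -20 (at index 2)
Change: A[2] -20 -> 16
Changed element WAS the min. Need to check: is 16 still <= all others?
  Min of remaining elements: -18
  New min = min(16, -18) = -18

Answer: -18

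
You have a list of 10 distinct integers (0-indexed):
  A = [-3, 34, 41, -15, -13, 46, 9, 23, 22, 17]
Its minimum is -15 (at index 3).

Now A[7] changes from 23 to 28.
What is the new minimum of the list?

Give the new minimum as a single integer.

Answer: -15

Derivation:
Old min = -15 (at index 3)
Change: A[7] 23 -> 28
Changed element was NOT the old min.
  New min = min(old_min, new_val) = min(-15, 28) = -15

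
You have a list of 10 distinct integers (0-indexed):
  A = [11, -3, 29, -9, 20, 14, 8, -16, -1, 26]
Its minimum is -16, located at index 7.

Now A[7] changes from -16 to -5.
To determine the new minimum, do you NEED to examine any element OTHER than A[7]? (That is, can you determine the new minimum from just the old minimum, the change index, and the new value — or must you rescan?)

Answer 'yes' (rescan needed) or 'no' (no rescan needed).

Old min = -16 at index 7
Change at index 7: -16 -> -5
Index 7 WAS the min and new value -5 > old min -16. Must rescan other elements to find the new min.
Needs rescan: yes

Answer: yes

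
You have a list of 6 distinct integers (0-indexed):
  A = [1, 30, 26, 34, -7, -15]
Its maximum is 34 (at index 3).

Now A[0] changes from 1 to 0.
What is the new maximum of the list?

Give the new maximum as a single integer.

Answer: 34

Derivation:
Old max = 34 (at index 3)
Change: A[0] 1 -> 0
Changed element was NOT the old max.
  New max = max(old_max, new_val) = max(34, 0) = 34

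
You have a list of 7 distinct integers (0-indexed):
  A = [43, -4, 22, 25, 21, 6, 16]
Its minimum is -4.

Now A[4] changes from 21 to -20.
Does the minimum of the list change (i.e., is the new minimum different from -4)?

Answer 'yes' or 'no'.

Old min = -4
Change: A[4] 21 -> -20
Changed element was NOT the min; min changes only if -20 < -4.
New min = -20; changed? yes

Answer: yes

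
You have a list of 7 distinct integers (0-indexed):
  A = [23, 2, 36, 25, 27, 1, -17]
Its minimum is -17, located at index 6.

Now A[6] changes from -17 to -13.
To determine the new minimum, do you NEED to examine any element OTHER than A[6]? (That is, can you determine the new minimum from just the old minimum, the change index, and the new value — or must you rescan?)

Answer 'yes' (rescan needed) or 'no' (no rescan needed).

Old min = -17 at index 6
Change at index 6: -17 -> -13
Index 6 WAS the min and new value -13 > old min -17. Must rescan other elements to find the new min.
Needs rescan: yes

Answer: yes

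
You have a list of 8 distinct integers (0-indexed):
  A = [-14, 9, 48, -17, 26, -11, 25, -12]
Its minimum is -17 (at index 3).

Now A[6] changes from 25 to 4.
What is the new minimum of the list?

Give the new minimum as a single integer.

Old min = -17 (at index 3)
Change: A[6] 25 -> 4
Changed element was NOT the old min.
  New min = min(old_min, new_val) = min(-17, 4) = -17

Answer: -17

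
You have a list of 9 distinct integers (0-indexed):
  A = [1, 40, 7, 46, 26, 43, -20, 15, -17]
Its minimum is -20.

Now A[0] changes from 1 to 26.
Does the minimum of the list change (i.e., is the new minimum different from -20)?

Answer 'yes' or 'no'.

Answer: no

Derivation:
Old min = -20
Change: A[0] 1 -> 26
Changed element was NOT the min; min changes only if 26 < -20.
New min = -20; changed? no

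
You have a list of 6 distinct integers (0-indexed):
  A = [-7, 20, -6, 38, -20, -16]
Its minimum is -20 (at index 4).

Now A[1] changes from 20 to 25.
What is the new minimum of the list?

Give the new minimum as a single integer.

Answer: -20

Derivation:
Old min = -20 (at index 4)
Change: A[1] 20 -> 25
Changed element was NOT the old min.
  New min = min(old_min, new_val) = min(-20, 25) = -20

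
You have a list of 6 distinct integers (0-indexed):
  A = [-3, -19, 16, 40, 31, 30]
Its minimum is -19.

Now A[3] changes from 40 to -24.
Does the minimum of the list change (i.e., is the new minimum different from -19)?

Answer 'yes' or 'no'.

Answer: yes

Derivation:
Old min = -19
Change: A[3] 40 -> -24
Changed element was NOT the min; min changes only if -24 < -19.
New min = -24; changed? yes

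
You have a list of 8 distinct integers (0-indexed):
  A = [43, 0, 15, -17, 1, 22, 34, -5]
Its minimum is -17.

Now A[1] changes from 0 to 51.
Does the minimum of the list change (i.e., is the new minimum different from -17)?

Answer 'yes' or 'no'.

Answer: no

Derivation:
Old min = -17
Change: A[1] 0 -> 51
Changed element was NOT the min; min changes only if 51 < -17.
New min = -17; changed? no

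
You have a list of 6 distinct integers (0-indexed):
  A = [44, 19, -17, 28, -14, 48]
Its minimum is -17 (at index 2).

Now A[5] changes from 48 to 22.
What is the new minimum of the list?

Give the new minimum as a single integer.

Old min = -17 (at index 2)
Change: A[5] 48 -> 22
Changed element was NOT the old min.
  New min = min(old_min, new_val) = min(-17, 22) = -17

Answer: -17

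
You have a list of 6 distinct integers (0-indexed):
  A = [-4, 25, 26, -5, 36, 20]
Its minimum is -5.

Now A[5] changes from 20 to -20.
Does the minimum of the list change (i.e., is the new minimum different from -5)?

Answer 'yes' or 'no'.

Old min = -5
Change: A[5] 20 -> -20
Changed element was NOT the min; min changes only if -20 < -5.
New min = -20; changed? yes

Answer: yes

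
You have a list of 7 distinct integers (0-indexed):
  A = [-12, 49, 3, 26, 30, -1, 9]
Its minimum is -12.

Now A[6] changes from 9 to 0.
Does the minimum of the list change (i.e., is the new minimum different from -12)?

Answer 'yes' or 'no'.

Answer: no

Derivation:
Old min = -12
Change: A[6] 9 -> 0
Changed element was NOT the min; min changes only if 0 < -12.
New min = -12; changed? no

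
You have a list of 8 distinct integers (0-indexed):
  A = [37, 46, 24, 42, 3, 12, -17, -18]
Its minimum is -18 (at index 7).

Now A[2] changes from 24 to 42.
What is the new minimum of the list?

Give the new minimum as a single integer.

Old min = -18 (at index 7)
Change: A[2] 24 -> 42
Changed element was NOT the old min.
  New min = min(old_min, new_val) = min(-18, 42) = -18

Answer: -18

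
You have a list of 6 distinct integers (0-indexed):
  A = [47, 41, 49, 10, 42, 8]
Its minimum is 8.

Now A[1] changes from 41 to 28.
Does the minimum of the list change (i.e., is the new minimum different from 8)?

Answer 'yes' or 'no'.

Answer: no

Derivation:
Old min = 8
Change: A[1] 41 -> 28
Changed element was NOT the min; min changes only if 28 < 8.
New min = 8; changed? no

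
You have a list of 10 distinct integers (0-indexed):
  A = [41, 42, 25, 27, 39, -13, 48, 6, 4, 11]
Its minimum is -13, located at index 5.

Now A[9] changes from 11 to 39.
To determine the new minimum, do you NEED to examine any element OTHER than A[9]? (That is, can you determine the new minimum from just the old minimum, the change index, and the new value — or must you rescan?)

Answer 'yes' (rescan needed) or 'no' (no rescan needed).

Old min = -13 at index 5
Change at index 9: 11 -> 39
Index 9 was NOT the min. New min = min(-13, 39). No rescan of other elements needed.
Needs rescan: no

Answer: no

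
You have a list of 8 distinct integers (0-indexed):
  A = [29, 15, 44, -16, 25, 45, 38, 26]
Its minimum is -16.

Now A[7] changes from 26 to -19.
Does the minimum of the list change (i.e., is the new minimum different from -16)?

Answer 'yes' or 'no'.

Old min = -16
Change: A[7] 26 -> -19
Changed element was NOT the min; min changes only if -19 < -16.
New min = -19; changed? yes

Answer: yes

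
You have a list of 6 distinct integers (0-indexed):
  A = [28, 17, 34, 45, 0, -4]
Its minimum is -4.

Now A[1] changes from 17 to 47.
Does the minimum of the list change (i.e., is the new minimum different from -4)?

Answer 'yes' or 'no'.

Answer: no

Derivation:
Old min = -4
Change: A[1] 17 -> 47
Changed element was NOT the min; min changes only if 47 < -4.
New min = -4; changed? no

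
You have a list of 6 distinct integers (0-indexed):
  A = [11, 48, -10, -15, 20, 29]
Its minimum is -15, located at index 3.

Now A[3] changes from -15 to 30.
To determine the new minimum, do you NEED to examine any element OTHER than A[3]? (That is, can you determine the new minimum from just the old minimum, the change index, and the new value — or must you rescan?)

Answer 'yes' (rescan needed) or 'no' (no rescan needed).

Old min = -15 at index 3
Change at index 3: -15 -> 30
Index 3 WAS the min and new value 30 > old min -15. Must rescan other elements to find the new min.
Needs rescan: yes

Answer: yes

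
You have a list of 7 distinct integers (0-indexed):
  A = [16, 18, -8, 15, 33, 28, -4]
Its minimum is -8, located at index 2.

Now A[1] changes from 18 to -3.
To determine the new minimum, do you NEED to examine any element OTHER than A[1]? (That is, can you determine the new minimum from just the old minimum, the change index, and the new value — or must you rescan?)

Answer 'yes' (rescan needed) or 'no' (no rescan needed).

Old min = -8 at index 2
Change at index 1: 18 -> -3
Index 1 was NOT the min. New min = min(-8, -3). No rescan of other elements needed.
Needs rescan: no

Answer: no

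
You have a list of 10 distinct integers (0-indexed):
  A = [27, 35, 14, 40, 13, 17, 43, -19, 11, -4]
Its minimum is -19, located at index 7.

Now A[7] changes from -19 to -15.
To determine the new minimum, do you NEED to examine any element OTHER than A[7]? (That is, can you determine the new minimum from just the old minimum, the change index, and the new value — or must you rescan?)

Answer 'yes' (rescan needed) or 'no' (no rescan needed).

Old min = -19 at index 7
Change at index 7: -19 -> -15
Index 7 WAS the min and new value -15 > old min -19. Must rescan other elements to find the new min.
Needs rescan: yes

Answer: yes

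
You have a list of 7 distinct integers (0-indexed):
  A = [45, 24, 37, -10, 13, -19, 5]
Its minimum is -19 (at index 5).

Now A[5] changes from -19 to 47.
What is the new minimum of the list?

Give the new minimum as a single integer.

Old min = -19 (at index 5)
Change: A[5] -19 -> 47
Changed element WAS the min. Need to check: is 47 still <= all others?
  Min of remaining elements: -10
  New min = min(47, -10) = -10

Answer: -10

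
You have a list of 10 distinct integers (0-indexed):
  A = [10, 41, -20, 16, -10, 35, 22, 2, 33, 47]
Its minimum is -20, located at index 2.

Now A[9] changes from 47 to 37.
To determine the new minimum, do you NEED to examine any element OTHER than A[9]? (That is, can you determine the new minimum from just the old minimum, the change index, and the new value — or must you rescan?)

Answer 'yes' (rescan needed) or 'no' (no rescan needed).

Answer: no

Derivation:
Old min = -20 at index 2
Change at index 9: 47 -> 37
Index 9 was NOT the min. New min = min(-20, 37). No rescan of other elements needed.
Needs rescan: no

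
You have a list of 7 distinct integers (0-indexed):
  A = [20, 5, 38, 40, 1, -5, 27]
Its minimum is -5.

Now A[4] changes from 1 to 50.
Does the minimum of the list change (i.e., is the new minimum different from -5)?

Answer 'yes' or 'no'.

Old min = -5
Change: A[4] 1 -> 50
Changed element was NOT the min; min changes only if 50 < -5.
New min = -5; changed? no

Answer: no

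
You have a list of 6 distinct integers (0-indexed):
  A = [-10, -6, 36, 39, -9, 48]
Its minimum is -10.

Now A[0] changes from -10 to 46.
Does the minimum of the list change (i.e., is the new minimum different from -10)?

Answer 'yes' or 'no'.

Old min = -10
Change: A[0] -10 -> 46
Changed element was the min; new min must be rechecked.
New min = -9; changed? yes

Answer: yes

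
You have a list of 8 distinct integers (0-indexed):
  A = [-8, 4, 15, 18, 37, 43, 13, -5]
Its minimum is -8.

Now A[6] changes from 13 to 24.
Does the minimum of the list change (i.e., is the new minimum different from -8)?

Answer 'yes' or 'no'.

Answer: no

Derivation:
Old min = -8
Change: A[6] 13 -> 24
Changed element was NOT the min; min changes only if 24 < -8.
New min = -8; changed? no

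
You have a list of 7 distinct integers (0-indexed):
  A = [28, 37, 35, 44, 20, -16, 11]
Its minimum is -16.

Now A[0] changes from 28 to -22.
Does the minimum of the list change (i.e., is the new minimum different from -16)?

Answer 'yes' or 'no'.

Answer: yes

Derivation:
Old min = -16
Change: A[0] 28 -> -22
Changed element was NOT the min; min changes only if -22 < -16.
New min = -22; changed? yes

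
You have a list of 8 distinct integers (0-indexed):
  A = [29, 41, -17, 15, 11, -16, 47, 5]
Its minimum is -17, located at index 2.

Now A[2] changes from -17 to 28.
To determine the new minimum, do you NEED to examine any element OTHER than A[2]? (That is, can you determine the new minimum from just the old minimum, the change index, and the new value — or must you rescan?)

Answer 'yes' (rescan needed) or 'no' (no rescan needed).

Answer: yes

Derivation:
Old min = -17 at index 2
Change at index 2: -17 -> 28
Index 2 WAS the min and new value 28 > old min -17. Must rescan other elements to find the new min.
Needs rescan: yes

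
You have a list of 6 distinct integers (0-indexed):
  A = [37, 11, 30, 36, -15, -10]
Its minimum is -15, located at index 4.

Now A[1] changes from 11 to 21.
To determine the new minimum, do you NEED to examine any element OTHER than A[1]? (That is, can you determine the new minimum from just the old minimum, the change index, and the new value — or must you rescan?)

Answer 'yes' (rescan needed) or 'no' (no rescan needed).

Old min = -15 at index 4
Change at index 1: 11 -> 21
Index 1 was NOT the min. New min = min(-15, 21). No rescan of other elements needed.
Needs rescan: no

Answer: no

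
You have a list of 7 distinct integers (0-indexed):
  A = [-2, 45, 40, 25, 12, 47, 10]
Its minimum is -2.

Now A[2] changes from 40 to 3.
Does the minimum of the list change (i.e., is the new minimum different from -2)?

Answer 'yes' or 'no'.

Old min = -2
Change: A[2] 40 -> 3
Changed element was NOT the min; min changes only if 3 < -2.
New min = -2; changed? no

Answer: no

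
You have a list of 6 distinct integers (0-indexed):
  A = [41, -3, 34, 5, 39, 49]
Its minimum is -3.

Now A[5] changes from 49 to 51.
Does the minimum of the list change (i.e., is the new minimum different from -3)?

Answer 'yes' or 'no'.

Answer: no

Derivation:
Old min = -3
Change: A[5] 49 -> 51
Changed element was NOT the min; min changes only if 51 < -3.
New min = -3; changed? no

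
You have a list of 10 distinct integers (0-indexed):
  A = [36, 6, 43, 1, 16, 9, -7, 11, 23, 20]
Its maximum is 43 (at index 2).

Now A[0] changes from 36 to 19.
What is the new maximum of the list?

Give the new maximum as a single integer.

Old max = 43 (at index 2)
Change: A[0] 36 -> 19
Changed element was NOT the old max.
  New max = max(old_max, new_val) = max(43, 19) = 43

Answer: 43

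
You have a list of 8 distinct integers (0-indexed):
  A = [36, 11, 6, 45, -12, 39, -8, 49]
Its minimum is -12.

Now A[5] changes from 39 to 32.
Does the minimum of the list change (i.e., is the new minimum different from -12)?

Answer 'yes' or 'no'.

Old min = -12
Change: A[5] 39 -> 32
Changed element was NOT the min; min changes only if 32 < -12.
New min = -12; changed? no

Answer: no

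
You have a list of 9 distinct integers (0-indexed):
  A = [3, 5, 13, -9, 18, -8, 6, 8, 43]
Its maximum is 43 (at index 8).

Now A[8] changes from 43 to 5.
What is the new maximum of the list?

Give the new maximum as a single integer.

Old max = 43 (at index 8)
Change: A[8] 43 -> 5
Changed element WAS the max -> may need rescan.
  Max of remaining elements: 18
  New max = max(5, 18) = 18

Answer: 18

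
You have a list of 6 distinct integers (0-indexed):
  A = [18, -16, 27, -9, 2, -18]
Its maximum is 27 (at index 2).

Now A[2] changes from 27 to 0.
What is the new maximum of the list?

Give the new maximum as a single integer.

Answer: 18

Derivation:
Old max = 27 (at index 2)
Change: A[2] 27 -> 0
Changed element WAS the max -> may need rescan.
  Max of remaining elements: 18
  New max = max(0, 18) = 18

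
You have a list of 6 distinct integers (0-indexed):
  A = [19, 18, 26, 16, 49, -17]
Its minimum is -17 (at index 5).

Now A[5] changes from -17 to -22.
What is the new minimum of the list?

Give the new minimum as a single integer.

Answer: -22

Derivation:
Old min = -17 (at index 5)
Change: A[5] -17 -> -22
Changed element WAS the min. Need to check: is -22 still <= all others?
  Min of remaining elements: 16
  New min = min(-22, 16) = -22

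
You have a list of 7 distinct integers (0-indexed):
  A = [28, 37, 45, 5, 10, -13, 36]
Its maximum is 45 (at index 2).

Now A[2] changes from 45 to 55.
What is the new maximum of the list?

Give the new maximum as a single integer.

Answer: 55

Derivation:
Old max = 45 (at index 2)
Change: A[2] 45 -> 55
Changed element WAS the max -> may need rescan.
  Max of remaining elements: 37
  New max = max(55, 37) = 55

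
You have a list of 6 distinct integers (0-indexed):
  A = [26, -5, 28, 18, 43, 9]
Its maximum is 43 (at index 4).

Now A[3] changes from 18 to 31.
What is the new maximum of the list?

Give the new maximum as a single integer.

Answer: 43

Derivation:
Old max = 43 (at index 4)
Change: A[3] 18 -> 31
Changed element was NOT the old max.
  New max = max(old_max, new_val) = max(43, 31) = 43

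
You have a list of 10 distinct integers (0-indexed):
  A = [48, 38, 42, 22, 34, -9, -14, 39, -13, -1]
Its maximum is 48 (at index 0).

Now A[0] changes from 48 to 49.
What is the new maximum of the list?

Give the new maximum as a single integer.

Answer: 49

Derivation:
Old max = 48 (at index 0)
Change: A[0] 48 -> 49
Changed element WAS the max -> may need rescan.
  Max of remaining elements: 42
  New max = max(49, 42) = 49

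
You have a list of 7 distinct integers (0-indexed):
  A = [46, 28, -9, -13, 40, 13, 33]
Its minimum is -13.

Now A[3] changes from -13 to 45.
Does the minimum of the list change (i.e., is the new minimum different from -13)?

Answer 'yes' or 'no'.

Old min = -13
Change: A[3] -13 -> 45
Changed element was the min; new min must be rechecked.
New min = -9; changed? yes

Answer: yes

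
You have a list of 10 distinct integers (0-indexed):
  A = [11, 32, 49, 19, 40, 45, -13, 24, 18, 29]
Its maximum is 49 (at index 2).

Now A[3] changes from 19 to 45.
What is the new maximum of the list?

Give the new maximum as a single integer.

Old max = 49 (at index 2)
Change: A[3] 19 -> 45
Changed element was NOT the old max.
  New max = max(old_max, new_val) = max(49, 45) = 49

Answer: 49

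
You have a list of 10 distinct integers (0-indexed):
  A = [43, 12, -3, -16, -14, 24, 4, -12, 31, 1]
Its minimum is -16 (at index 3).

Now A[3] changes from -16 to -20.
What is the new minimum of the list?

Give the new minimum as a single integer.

Old min = -16 (at index 3)
Change: A[3] -16 -> -20
Changed element WAS the min. Need to check: is -20 still <= all others?
  Min of remaining elements: -14
  New min = min(-20, -14) = -20

Answer: -20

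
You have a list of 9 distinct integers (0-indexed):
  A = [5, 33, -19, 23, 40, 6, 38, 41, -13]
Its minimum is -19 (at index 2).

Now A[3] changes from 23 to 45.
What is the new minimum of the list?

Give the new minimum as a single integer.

Old min = -19 (at index 2)
Change: A[3] 23 -> 45
Changed element was NOT the old min.
  New min = min(old_min, new_val) = min(-19, 45) = -19

Answer: -19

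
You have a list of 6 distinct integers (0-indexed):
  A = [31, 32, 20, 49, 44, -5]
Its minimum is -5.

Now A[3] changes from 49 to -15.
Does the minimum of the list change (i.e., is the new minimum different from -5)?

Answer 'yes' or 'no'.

Old min = -5
Change: A[3] 49 -> -15
Changed element was NOT the min; min changes only if -15 < -5.
New min = -15; changed? yes

Answer: yes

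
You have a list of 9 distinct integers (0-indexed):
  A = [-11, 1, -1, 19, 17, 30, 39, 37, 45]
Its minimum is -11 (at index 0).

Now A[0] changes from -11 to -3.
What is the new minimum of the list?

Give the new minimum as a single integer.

Old min = -11 (at index 0)
Change: A[0] -11 -> -3
Changed element WAS the min. Need to check: is -3 still <= all others?
  Min of remaining elements: -1
  New min = min(-3, -1) = -3

Answer: -3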